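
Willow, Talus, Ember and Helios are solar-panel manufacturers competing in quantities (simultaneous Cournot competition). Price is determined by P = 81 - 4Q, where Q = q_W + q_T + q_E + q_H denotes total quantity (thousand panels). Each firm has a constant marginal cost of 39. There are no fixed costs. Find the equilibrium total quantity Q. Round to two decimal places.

Each firm earns π_i = (81 - 4Q)q_i - 39q_i.
Setting ∂π_i/∂q_i = 0 with rivals' quantities fixed: 42 - 8q_i - 4·Σ_{j≠i} q_j = 0.
With identical firms every q_j equals q_i, so Σ_{j≠i} q_j = 3q_i and 42 = 20q_i, giving q_i = 21/10.
Total output Q = 21/10 + 21/10 + 21/10 + 21/10 = 42/5.

8.40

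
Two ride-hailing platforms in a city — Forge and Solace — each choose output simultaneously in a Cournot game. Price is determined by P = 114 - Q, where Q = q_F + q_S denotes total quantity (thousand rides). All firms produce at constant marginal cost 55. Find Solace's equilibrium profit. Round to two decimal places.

386.78

A representative firm's profit is π_i = q_i(114 - Q) - 55q_i.
First-order condition (treating rivals' output as given): 59 - 2q_i - q_j = 0.
By symmetry each firm produces the same amount; substituting q_j = q_i yields q_i = 59/3.
Price P = 114 - 118/3 = 224/3.
Solace's profit: (224/3 - 55)·(59/3) = 386.7778.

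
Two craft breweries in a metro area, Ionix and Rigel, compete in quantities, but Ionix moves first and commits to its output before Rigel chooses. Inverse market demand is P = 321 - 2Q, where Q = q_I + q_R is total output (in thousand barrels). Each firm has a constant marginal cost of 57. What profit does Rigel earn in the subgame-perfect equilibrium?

The follower Rigel best-responds to any q_I: π_R = (321 - 2Q)q_R - 57q_R.
Follower FOC: 264 - 2q_I - 4q_R = 0, so q_R(q_I) = (264 - 2q_I)/4.
The leader anticipates this reaction. Substituting into P = 321 - 2Q gives P = 189 - q_I, so π_I = (189 - q_I)q_I - 57q_I.
The leader's first-order condition 132 - 2q_I = 0 yields q_I = 66.
Then q_R = (264 - 2·66)/4 = 33.
Price P = 321 - 2·99 = 123.
Rigel's profit: (123 - 57)·33 = 2178.

2178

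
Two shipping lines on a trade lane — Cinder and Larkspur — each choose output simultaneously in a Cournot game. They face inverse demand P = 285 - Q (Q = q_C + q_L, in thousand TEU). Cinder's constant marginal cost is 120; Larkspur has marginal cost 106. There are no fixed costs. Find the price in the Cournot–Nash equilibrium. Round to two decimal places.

170.33

Cinder's profit: π_C = (285 - Q)q_C - (120q_C). Setting ∂π_C/∂q_C = 0: 165 - 2q_C - (q_L) = 0.
Larkspur's first-order condition: 179 - 2q_L - (q_C) = 0.
Rearranging gives the reaction functions q_C = (165 - q_L)/2 and q_L = (179 - q_C)/2.
Substituting one into the other gives q_C = 151/3 and q_L = 193/3.
Total output Q = 344/3, so price P = 285 - 344/3 = 511/3.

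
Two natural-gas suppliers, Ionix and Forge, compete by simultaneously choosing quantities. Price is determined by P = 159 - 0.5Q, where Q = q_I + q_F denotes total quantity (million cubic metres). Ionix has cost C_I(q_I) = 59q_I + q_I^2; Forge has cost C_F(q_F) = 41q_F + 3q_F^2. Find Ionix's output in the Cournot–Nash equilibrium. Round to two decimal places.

Ionix's profit: π_I = (159 - 0.5Q)q_I - (59q_I + q_I²). Setting ∂π_I/∂q_I = 0: 100 - 3q_I - (1/2)(q_F) = 0.
Forge's profit: π_F = (159 - 0.5Q)q_F - (41q_F + 3q_F²). Setting ∂π_F/∂q_F = 0: 118 - 7q_F - (1/2)(q_I) = 0.
Rearranging gives the reaction functions q_I = (100 - (1/2)q_F)/3 and q_F = (118 - (1/2)q_I)/7.
Solving the pair: q_I = 30.8916, q_F = 1216/83.

30.89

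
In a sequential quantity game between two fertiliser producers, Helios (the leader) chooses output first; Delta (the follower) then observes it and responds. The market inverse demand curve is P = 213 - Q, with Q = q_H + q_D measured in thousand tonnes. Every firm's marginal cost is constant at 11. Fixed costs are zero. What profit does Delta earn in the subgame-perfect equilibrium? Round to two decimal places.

Solve by backward induction. Given q_H, the follower Delta maximises π_D = (213 - q_H - q_D)q_D - 11q_D.
Follower FOC: 202 - q_H - 2q_D = 0, so q_D(q_H) = (202 - q_H)/2.
Helios substitutes q_D(q_H) into its own profit: π_H = q_H(213 - q_H - (202 - q_H)/2) - 11q_H = (112 - (1/2)q_H)q_H - 11q_H.
The leader's first-order condition 101 - q_H = 0 yields q_H = 101.
Then q_D = (202 - 101)/2 = 101/2.
Price P = 213 - 303/2 = 123/2.
Delta's profit: (123/2 - 11)·(101/2) = 2550.2500.

2550.25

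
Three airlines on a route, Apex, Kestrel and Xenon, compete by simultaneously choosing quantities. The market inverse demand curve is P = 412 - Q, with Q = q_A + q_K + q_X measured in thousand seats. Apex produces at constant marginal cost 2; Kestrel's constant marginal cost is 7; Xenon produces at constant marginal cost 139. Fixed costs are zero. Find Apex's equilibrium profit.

19044

Apex's profit: π_A = (412 - Q)q_A - (2q_A). Setting ∂π_A/∂q_A = 0: 410 - 2q_A - (q_K + q_X) = 0.
Kestrel's first-order condition: 405 - 2q_K - (q_A + q_X) = 0.
Xenon's first-order condition: 273 - 2q_X - (q_A + q_K) = 0.
Adding the 3 first-order conditions: 1088 − 4Q = 0, so Q = 272.
Back-substituting: q_A = (410 − 272) = 138, q_K = (405 − 272) = 133, q_X = (273 − 272) = 1.
Price P = 412 - 272 = 140.
Apex's profit: (140 - 2)·138 = 19044.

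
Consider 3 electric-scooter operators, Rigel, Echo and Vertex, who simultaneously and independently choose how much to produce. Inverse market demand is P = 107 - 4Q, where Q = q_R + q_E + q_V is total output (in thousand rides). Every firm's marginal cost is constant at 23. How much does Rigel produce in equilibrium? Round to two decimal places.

5.25

Each firm earns π_i = (107 - 4Q)q_i - 23q_i.
Setting ∂π_i/∂q_i = 0 with rivals' quantities fixed: 84 - 8q_i - 4·Σ_{j≠i} q_j = 0.
By symmetry each firm produces the same amount; substituting Σ_{j≠i} q_j = 2q_i yields q_i = 84/16 = 21/4.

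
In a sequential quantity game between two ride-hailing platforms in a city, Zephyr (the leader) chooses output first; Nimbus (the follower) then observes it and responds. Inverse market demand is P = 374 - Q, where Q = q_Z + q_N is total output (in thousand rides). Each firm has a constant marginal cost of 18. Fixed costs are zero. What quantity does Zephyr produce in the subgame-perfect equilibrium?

178

Solve by backward induction. Given q_Z, the follower Nimbus maximises π_N = (374 - q_Z - q_N)q_N - 18q_N.
Follower FOC: 356 - q_Z - 2q_N = 0, so q_N(q_Z) = (356 - q_Z)/2.
The leader anticipates this reaction. Substituting into P = 374 - Q gives P = 196 - (1/2)q_Z, so π_Z = (196 - (1/2)q_Z)q_Z - 18q_Z.
Maximising: ∂π_Z/∂q_Z = 178 - q_Z = 0, giving q_Z = 178.
Then q_N = (356 - 178)/2 = 89.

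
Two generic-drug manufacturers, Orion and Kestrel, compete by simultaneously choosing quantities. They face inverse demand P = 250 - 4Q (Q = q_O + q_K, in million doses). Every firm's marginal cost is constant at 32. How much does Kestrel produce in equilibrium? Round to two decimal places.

18.17

A representative firm's profit is π_i = q_i(250 - 4Q) - 32q_i.
First-order condition (treating rivals' output as given): 218 - 8q_i - 4q_j = 0.
By symmetry each firm produces the same amount; substituting q_j = q_i yields q_i = 218/12 = 109/6.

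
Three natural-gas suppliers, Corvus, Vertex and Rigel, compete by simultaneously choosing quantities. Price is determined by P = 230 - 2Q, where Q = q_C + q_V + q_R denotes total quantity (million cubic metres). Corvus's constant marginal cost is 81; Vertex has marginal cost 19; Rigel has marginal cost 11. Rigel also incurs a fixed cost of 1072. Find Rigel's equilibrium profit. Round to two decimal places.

Corvus's profit: π_C = (230 - 2Q)q_C - (81q_C). Setting ∂π_C/∂q_C = 0: 149 - 4q_C - 2(q_V + q_R) = 0.
Vertex's first-order condition: 211 - 4q_V - 2(q_C + q_R) = 0.
Rigel's first-order condition: 219 - 4q_R - 2(q_C + q_V) = 0.
Adding the 3 conditions: 579 − 4Q − 4Q = 0, i.e. Q = 579/8.
Back-substituting: q_C = (149 − 579/4)/2 = 17/8, q_V = (211 − 579/4)/2 = 265/8, q_R = (219 − 579/4)/2 = 297/8.
Price P = 230 - 2·(579/8) = 341/4.
Rigel's profit: (341/4 - 11)·(297/8) - 1072 = 1684.5313.

1684.53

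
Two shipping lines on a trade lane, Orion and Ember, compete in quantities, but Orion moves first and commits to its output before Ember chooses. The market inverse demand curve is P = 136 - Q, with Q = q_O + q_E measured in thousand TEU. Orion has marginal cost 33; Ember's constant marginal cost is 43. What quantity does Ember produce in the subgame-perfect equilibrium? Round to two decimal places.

The follower Ember best-responds to any q_O: π_E = (136 - Q)q_E - 43q_E.
Follower FOC: 93 - q_O - 2q_E = 0, so q_E(q_O) = (93 - q_O)/2.
Orion substitutes q_E(q_O) into its own profit: π_O = q_O(136 - q_O - (93 - q_O)/2) - 33q_O = (179/2 - (1/2)q_O)q_O - 33q_O.
The leader's first-order condition 113/2 - q_O = 0 yields q_O = 113/2.
Then q_E = (93 - 113/2)/2 = 73/4.

18.25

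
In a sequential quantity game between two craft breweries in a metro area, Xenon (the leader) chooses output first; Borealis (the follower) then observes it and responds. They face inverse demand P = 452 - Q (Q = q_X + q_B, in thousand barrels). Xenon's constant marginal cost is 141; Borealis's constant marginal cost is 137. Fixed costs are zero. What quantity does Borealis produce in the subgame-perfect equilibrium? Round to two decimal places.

80.75

The follower Borealis best-responds to any q_X: π_B = (452 - Q)q_B - 137q_B.
∂π_B/∂q_B = 315 - q_X - 2q_B = 0 gives the reaction function q_B = (315 - q_X)/2.
Xenon substitutes q_B(q_X) into its own profit: π_X = q_X(452 - q_X - (315 - q_X)/2) - 141q_X = (589/2 - (1/2)q_X)q_X - 141q_X.
Leader FOC: 307/2 - q_X = 0, so q_X = 307/2.
Then q_B = (315 - 307/2)/2 = 323/4.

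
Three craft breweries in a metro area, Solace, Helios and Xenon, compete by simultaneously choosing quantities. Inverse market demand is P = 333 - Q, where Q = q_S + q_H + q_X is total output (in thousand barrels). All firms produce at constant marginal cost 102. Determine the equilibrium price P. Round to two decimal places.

159.75

Each firm earns π_i = (333 - Q)q_i - 102q_i.
First-order condition (treating rivals' output as given): 231 - 2q_i - Σ_{j≠i} q_j = 0.
By symmetry each firm produces the same amount; substituting Σ_{j≠i} q_j = 2q_i yields q_i = 231/4.
Total output Q = 693/4, so price P = 333 - 693/4 = 639/4.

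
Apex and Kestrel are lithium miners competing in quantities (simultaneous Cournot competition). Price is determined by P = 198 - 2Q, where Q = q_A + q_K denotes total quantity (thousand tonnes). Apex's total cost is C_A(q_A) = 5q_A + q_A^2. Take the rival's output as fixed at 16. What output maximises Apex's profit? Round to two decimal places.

With the rival's output fixed at 16, Apex's profit is π_A = (198 - 2·16 - 2q_A)q_A - (5q_A + q_A²) = (166 - 2q_A)q_A - (5q_A + q_A²).
∂π_A/∂q_A = 161 - 6q_A = 0, so q_A = 161/6.

26.83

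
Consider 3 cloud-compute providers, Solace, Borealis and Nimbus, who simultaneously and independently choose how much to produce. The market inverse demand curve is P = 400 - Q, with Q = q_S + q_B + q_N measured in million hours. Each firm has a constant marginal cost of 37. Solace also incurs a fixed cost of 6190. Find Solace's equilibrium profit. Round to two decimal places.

Each firm earns π_i = (400 - Q)q_i - 37q_i.
First-order condition (treating rivals' output as given): 363 - 2q_i - Σ_{j≠i} q_j = 0.
By symmetry each firm produces the same amount; substituting Σ_{j≠i} q_j = 2q_i yields q_i = 363/4.
Price P = 400 - 1089/4 = 511/4.
Solace's profit: (511/4 - 37)·(363/4) - 6190 = 2045.5625.

2045.56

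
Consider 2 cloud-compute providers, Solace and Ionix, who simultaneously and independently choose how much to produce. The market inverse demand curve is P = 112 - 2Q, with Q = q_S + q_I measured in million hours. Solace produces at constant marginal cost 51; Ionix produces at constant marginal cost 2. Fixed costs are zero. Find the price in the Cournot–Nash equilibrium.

Solace's profit: π_S = (112 - 2Q)q_S - (51q_S). Setting ∂π_S/∂q_S = 0: 61 - 4q_S - 2(q_I) = 0.
Ionix's profit: π_I = (112 - 2Q)q_I - (2q_I). Setting ∂π_I/∂q_I = 0: 110 - 4q_I - 2(q_S) = 0.
Rearranging gives the reaction functions q_S = (61 - 2q_I)/4 and q_I = (110 - 2q_S)/4.
Substituting one into the other gives q_S = 2 and q_I = 53/2.
Total output Q = 57/2, so price P = 112 - 2·(57/2) = 55.

55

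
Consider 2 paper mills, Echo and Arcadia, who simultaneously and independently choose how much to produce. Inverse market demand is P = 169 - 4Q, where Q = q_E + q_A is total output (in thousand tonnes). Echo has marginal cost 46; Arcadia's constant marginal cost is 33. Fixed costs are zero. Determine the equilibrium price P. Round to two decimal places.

Echo's profit: π_E = (169 - 4Q)q_E - (46q_E). Setting ∂π_E/∂q_E = 0: 123 - 8q_E - 4(q_A) = 0.
Arcadia's first-order condition: 136 - 8q_A - 4(q_E) = 0.
Best responses: q_E = (123 - 4q_A)/8, q_A = (136 - 4q_E)/8.
Solving the pair: q_E = 55/6, q_A = 149/12.
Total output Q = 259/12, so price P = 169 - 4·(259/12) = 248/3.

82.67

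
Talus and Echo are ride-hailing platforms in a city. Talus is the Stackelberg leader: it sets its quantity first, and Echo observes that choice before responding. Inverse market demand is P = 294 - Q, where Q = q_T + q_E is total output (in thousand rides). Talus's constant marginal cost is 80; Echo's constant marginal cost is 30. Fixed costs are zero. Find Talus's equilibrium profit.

3362

Solve by backward induction. Given q_T, the follower Echo maximises π_E = (294 - q_T - q_E)q_E - 30q_E.
∂π_E/∂q_E = 264 - q_T - 2q_E = 0 gives the reaction function q_E = (264 - q_T)/2.
The leader anticipates this reaction. Substituting into P = 294 - Q gives P = 162 - (1/2)q_T, so π_T = (162 - (1/2)q_T)q_T - 80q_T.
The leader's first-order condition 82 - q_T = 0 yields q_T = 82.
Then q_E = (264 - 82)/2 = 91.
Price P = 294 - 173 = 121.
Talus's profit: (121 - 80)·82 = 3362.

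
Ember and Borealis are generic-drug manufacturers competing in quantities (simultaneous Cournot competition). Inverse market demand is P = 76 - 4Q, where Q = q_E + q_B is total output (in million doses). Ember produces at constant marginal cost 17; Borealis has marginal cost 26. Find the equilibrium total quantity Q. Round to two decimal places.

9.08

Ember's profit: π_E = (76 - 4Q)q_E - (17q_E). Setting ∂π_E/∂q_E = 0: 59 - 8q_E - 4(q_B) = 0.
Borealis's first-order condition: 50 - 8q_B - 4(q_E) = 0.
Best responses: q_E = (59 - 4q_B)/8, q_B = (50 - 4q_E)/8.
Substituting one into the other gives q_E = 17/3 and q_B = 41/12.
Total output Q = 17/3 + 41/12 = 109/12.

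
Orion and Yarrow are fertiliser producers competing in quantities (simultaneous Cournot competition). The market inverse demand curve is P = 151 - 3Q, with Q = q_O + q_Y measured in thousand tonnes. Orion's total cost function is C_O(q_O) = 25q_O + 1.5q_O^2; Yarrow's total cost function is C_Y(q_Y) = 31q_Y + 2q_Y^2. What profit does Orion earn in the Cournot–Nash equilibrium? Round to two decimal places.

555.56

Orion's profit: π_O = (151 - 3Q)q_O - (25q_O + (3/2)q_O²). Setting ∂π_O/∂q_O = 0: 126 - 9q_O - 3(q_Y) = 0.
Yarrow's first-order condition: 120 - 10q_Y - 3(q_O) = 0.
Best responses: q_O = (126 - 3q_Y)/9, q_Y = (120 - 3q_O)/10.
Solving the pair: q_O = 100/9, q_Y = 26/3.
Price P = 151 - 3·(178/9) = 275/3.
Orion's profit: (275/3)·(100/9) - 25·(100/9) - (3/2)(100/9)² = 555.5556.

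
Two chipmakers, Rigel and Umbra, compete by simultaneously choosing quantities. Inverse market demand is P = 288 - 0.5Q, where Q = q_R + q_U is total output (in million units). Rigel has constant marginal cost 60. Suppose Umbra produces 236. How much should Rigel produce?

With the rival's output fixed at 236, Rigel's profit is π_R = (288 - (1/2)·236 - (1/2)q_R)q_R - (60q_R) = (170 - (1/2)q_R)q_R - (60q_R).
∂π_R/∂q_R = 110 - q_R = 0, so q_R = 110.

110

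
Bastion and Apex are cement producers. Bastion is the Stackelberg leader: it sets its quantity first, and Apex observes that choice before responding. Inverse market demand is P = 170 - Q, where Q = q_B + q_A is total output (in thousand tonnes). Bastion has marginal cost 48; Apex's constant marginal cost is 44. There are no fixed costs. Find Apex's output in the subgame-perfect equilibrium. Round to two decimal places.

Solve by backward induction. Given q_B, the follower Apex maximises π_A = (170 - q_B - q_A)q_A - 44q_A.
∂π_A/∂q_A = 126 - q_B - 2q_A = 0 gives the reaction function q_A = (126 - q_B)/2.
Bastion substitutes q_A(q_B) into its own profit: π_B = q_B(170 - q_B - (126 - q_B)/2) - 48q_B = (107 - (1/2)q_B)q_B - 48q_B.
The leader's first-order condition 59 - q_B = 0 yields q_B = 59.
Then q_A = (126 - 59)/2 = 67/2.

33.50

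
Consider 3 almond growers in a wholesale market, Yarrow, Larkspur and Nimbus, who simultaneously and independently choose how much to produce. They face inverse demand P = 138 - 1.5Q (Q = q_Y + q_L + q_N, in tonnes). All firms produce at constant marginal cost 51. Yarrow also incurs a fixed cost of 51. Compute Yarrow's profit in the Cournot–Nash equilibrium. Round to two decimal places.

264.38

Each firm earns π_i = (138 - 1.5Q)q_i - 51q_i.
Setting ∂π_i/∂q_i = 0 with rivals' quantities fixed: 87 - 3q_i - (3/2)·Σ_{j≠i} q_j = 0.
By symmetry each firm produces the same amount; substituting Σ_{j≠i} q_j = 2q_i yields q_i = 87/6 = 29/2.
Price P = 138 - (3/2)·(87/2) = 291/4.
Yarrow's profit: (291/4 - 51)·(29/2) - 51 = 264.3750.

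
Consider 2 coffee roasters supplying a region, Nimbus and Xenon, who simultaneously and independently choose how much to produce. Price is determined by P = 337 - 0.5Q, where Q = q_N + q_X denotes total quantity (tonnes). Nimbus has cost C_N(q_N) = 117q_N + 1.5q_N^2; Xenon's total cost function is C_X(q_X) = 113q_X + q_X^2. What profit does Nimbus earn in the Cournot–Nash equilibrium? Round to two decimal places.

Nimbus's profit: π_N = (337 - 0.5Q)q_N - (117q_N + (3/2)q_N²). Setting ∂π_N/∂q_N = 0: 220 - 4q_N - (1/2)(q_X) = 0.
Xenon's first-order condition: 224 - 3q_X - (1/2)(q_N) = 0.
Rearranging gives the reaction functions q_N = (220 - (1/2)q_X)/4 and q_X = (224 - (1/2)q_N)/3.
Solving the pair: q_N = 46.6383, q_X = 66.8936.
Price P = 337 - (1/2)·113.5319 = 280.2340.
Nimbus's profit: 280.2340·46.6383 - 117·46.6383 - (3/2)·46.6383² = 4350.2617.

4350.26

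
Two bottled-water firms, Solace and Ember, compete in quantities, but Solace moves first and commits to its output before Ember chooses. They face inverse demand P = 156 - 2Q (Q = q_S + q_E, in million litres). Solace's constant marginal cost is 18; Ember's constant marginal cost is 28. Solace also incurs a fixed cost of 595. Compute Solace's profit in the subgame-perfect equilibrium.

The follower Ember best-responds to any q_S: π_E = (156 - 2Q)q_E - 28q_E.
Follower FOC: 128 - 2q_S - 4q_E = 0, so q_E(q_S) = (128 - 2q_S)/4.
The leader anticipates this reaction. Substituting into P = 156 - 2Q gives P = 92 - q_S, so π_S = (92 - q_S)q_S - 18q_S.
Leader FOC: 74 - 2q_S = 0, so q_S = 37.
Then q_E = (128 - 2·37)/4 = 27/2.
Price P = 156 - 2·(101/2) = 55.
Solace's profit: (55 - 18)·37 - 595 = 774.

774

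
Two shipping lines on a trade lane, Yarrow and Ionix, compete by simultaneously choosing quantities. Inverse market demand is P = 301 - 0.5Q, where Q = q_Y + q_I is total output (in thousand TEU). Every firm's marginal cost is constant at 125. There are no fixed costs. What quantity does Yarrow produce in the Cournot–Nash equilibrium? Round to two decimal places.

117.33

A representative firm's profit is π_i = q_i(301 - 0.5Q) - 125q_i.
First-order condition (treating rivals' output as given): 176 - q_i - (1/2)q_j = 0.
By symmetry each firm produces the same amount; substituting q_j = q_i yields q_i = 176/(3/2) = 352/3.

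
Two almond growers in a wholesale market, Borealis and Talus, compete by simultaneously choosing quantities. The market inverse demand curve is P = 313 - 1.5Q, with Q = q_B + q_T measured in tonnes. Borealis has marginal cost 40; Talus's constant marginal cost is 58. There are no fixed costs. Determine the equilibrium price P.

Borealis's profit: π_B = (313 - 1.5Q)q_B - (40q_B). Setting ∂π_B/∂q_B = 0: 273 - 3q_B - (3/2)(q_T) = 0.
Talus's profit: π_T = (313 - 1.5Q)q_T - (58q_T). Setting ∂π_T/∂q_T = 0: 255 - 3q_T - (3/2)(q_B) = 0.
Best responses: q_B = (273 - (3/2)q_T)/3, q_T = (255 - (3/2)q_B)/3.
Solving the pair: q_B = 194/3, q_T = 158/3.
Total output Q = 352/3, so price P = 313 - (3/2)·(352/3) = 137.

137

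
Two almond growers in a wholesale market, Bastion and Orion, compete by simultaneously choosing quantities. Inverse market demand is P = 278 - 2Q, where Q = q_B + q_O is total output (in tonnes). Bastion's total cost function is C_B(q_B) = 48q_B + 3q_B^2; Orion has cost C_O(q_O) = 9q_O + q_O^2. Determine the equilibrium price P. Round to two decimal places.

168.29

Bastion's profit: π_B = (278 - 2Q)q_B - (48q_B + 3q_B²). Setting ∂π_B/∂q_B = 0: 230 - 10q_B - 2(q_O) = 0.
Orion's profit: π_O = (278 - 2Q)q_O - (9q_O + q_O²). Setting ∂π_O/∂q_O = 0: 269 - 6q_O - 2(q_B) = 0.
So q_B = (230 - 2q_O)/10 and q_O = (269 - 2q_B)/6.
Substituting one into the other gives q_B = 421/28 and q_O = 1115/28.
Total output Q = 384/7, so price P = 278 - 2·(384/7) = 1178/7.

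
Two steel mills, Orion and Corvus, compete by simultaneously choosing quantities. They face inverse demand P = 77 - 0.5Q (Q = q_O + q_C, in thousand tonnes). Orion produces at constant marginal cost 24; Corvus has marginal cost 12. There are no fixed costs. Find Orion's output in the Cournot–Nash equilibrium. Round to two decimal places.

27.33

Orion's profit: π_O = (77 - 0.5Q)q_O - (24q_O). Setting ∂π_O/∂q_O = 0: 53 - q_O - (1/2)(q_C) = 0.
Corvus's profit: π_C = (77 - 0.5Q)q_C - (12q_C). Setting ∂π_C/∂q_C = 0: 65 - q_C - (1/2)(q_O) = 0.
So q_O = (53 - (1/2)q_C) and q_C = (65 - (1/2)q_O).
Solving the pair: q_O = 82/3, q_C = 154/3.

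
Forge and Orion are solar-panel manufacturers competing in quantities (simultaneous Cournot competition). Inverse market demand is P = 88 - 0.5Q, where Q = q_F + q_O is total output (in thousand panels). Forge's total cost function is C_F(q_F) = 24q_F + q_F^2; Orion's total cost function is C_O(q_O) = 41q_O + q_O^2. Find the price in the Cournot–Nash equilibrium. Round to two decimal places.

Forge's profit: π_F = (88 - 0.5Q)q_F - (24q_F + q_F²). Setting ∂π_F/∂q_F = 0: 64 - 3q_F - (1/2)(q_O) = 0.
Orion's profit: π_O = (88 - 0.5Q)q_O - (41q_O + q_O²). Setting ∂π_O/∂q_O = 0: 47 - 3q_O - (1/2)(q_F) = 0.
Best responses: q_F = (64 - (1/2)q_O)/3, q_O = (47 - (1/2)q_F)/3.
Substituting one into the other gives q_F = 674/35 and q_O = 436/35.
Total output Q = 222/7, so price P = 88 - (1/2)·(222/7) = 505/7.

72.14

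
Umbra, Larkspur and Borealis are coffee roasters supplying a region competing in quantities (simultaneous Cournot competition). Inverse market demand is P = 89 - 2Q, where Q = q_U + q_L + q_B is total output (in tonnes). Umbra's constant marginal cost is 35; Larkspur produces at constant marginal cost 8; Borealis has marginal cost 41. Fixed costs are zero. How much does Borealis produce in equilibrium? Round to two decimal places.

1.13

Umbra's profit: π_U = (89 - 2Q)q_U - (35q_U). Setting ∂π_U/∂q_U = 0: 54 - 4q_U - 2(q_L + q_B) = 0.
Larkspur's profit: π_L = (89 - 2Q)q_L - (8q_L). Setting ∂π_L/∂q_L = 0: 81 - 4q_L - 2(q_U + q_B) = 0.
Borealis's profit: π_B = (89 - 2Q)q_B - (41q_B). Setting ∂π_B/∂q_B = 0: 48 - 4q_B - 2(q_U + q_L) = 0.
Adding the 3 conditions: 183 − 4Q − 4Q = 0, i.e. Q = 183/8.
Back-substituting: q_U = (54 − 183/4)/2 = 33/8, q_L = (81 − 183/4)/2 = 141/8, q_B = (48 − 183/4)/2 = 9/8.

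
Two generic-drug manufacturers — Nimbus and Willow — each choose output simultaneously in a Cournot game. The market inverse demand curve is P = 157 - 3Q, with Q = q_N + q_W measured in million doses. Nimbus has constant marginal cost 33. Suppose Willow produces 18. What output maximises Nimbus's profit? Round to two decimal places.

11.67

With the rival's output fixed at 18, Nimbus's profit is π_N = (157 - 3·18 - 3q_N)q_N - (33q_N) = (103 - 3q_N)q_N - (33q_N).
∂π_N/∂q_N = 70 - 6q_N = 0, so q_N = 35/3.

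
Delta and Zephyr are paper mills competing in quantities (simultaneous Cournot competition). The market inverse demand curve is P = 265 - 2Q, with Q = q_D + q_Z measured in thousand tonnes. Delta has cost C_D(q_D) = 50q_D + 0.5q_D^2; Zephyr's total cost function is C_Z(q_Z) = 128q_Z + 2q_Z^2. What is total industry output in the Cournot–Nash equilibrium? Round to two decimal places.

47.25

Delta's profit: π_D = (265 - 2Q)q_D - (50q_D + (1/2)q_D²). Setting ∂π_D/∂q_D = 0: 215 - 5q_D - 2(q_Z) = 0.
Zephyr's profit: π_Z = (265 - 2Q)q_Z - (128q_Z + 2q_Z²). Setting ∂π_Z/∂q_Z = 0: 137 - 8q_Z - 2(q_D) = 0.
Best responses: q_D = (215 - 2q_Z)/5, q_Z = (137 - 2q_D)/8.
Substituting one into the other gives q_D = 241/6 and q_Z = 85/12.
Total output Q = 241/6 + 85/12 = 189/4.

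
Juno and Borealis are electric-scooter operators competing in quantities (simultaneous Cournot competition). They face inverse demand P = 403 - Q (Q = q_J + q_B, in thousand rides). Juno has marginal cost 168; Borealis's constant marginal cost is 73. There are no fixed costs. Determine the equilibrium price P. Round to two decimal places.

214.67

Juno's profit: π_J = (403 - Q)q_J - (168q_J). Setting ∂π_J/∂q_J = 0: 235 - 2q_J - (q_B) = 0.
Borealis's first-order condition: 330 - 2q_B - (q_J) = 0.
Rearranging gives the reaction functions q_J = (235 - q_B)/2 and q_B = (330 - q_J)/2.
Solving the pair: q_J = 140/3, q_B = 425/3.
Total output Q = 565/3, so price P = 403 - 565/3 = 644/3.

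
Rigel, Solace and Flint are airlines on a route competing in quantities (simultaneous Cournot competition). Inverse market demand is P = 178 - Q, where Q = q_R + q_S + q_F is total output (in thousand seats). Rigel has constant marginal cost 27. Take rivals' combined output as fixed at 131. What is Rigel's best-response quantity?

With rivals' combined output fixed at 131, Rigel's profit is π_R = (178 - 131 - q_R)q_R - (27q_R) = (47 - q_R)q_R - (27q_R).
∂π_R/∂q_R = 20 - 2q_R = 0, so q_R = 10.

10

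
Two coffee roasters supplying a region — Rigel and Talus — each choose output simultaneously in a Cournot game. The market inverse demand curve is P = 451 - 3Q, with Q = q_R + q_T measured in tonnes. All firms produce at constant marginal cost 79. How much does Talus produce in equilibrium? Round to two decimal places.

Each firm earns π_i = (451 - 3Q)q_i - 79q_i.
First-order condition (treating rivals' output as given): 372 - 6q_i - 3q_j = 0.
With identical firms every q_j equals q_i, so q_j = q_i and 372 = 9q_i, giving q_i = 124/3.

41.33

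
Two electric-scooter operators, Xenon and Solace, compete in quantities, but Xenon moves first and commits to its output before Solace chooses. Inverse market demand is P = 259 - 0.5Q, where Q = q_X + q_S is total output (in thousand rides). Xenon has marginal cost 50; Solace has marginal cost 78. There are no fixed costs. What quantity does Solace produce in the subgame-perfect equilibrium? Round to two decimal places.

Solve by backward induction. Given q_X, the follower Solace maximises π_S = (259 - (1/2)q_X - (1/2)q_S)q_S - 78q_S.
Setting the follower's marginal profit to zero, 181 - (1/2)q_X - q_S = 0, i.e. q_S = (181 - (1/2)q_X).
The leader anticipates this reaction. Substituting into P = 259 - 0.5Q gives P = 337/2 - (1/4)q_X, so π_X = (337/2 - (1/4)q_X)q_X - 50q_X.
The leader's first-order condition 237/2 - (1/2)q_X = 0 yields q_X = 237.
Then q_S = (181 - (1/2)·237) = 125/2.

62.50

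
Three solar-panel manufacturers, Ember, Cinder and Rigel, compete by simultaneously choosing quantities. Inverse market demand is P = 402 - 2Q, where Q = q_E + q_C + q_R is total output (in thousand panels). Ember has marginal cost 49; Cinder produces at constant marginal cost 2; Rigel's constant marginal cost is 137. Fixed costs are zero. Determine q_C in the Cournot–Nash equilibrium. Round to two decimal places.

Ember's profit: π_E = (402 - 2Q)q_E - (49q_E). Setting ∂π_E/∂q_E = 0: 353 - 4q_E - 2(q_C + q_R) = 0.
Cinder's first-order condition: 400 - 4q_C - 2(q_E + q_R) = 0.
Rigel's profit: π_R = (402 - 2Q)q_R - (137q_R). Setting ∂π_R/∂q_R = 0: 265 - 4q_R - 2(q_E + q_C) = 0.
Summing all 3 equations gives 1018 − 8Q = 0, hence Q = 509/4.
Back-substituting: q_E = (353 − 509/2)/2 = 197/4, q_C = (400 − 509/2)/2 = 291/4, q_R = (265 − 509/2)/2 = 21/4.

72.75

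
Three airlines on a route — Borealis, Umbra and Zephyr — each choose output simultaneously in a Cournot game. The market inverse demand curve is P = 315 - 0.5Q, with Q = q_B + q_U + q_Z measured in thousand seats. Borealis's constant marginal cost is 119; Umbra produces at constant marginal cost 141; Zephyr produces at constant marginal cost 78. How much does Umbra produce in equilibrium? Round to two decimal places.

44.50

Borealis's profit: π_B = (315 - 0.5Q)q_B - (119q_B). Setting ∂π_B/∂q_B = 0: 196 - q_B - (1/2)(q_U + q_Z) = 0.
Umbra's first-order condition: 174 - q_U - (1/2)(q_B + q_Z) = 0.
Zephyr's profit: π_Z = (315 - 0.5Q)q_Z - (78q_Z). Setting ∂π_Z/∂q_Z = 0: 237 - q_Z - (1/2)(q_B + q_U) = 0.
Adding the 3 first-order conditions: 607 − 2Q = 0, so Q = 607/2.
Back-substituting: q_B = (196 − 607/4)/(1/2) = 177/2, q_U = (174 − 607/4)/(1/2) = 89/2, q_Z = (237 − 607/4)/(1/2) = 341/2.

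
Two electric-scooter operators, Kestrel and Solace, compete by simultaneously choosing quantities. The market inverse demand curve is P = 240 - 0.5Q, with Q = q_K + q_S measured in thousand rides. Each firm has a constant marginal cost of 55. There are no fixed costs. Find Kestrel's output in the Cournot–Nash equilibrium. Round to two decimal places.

123.33

Each firm earns π_i = (240 - 0.5Q)q_i - 55q_i.
Setting ∂π_i/∂q_i = 0 with rivals' quantities fixed: 185 - q_i - (1/2)q_j = 0.
By symmetry each firm produces the same amount; substituting q_j = q_i yields q_i = 185/(3/2) = 370/3.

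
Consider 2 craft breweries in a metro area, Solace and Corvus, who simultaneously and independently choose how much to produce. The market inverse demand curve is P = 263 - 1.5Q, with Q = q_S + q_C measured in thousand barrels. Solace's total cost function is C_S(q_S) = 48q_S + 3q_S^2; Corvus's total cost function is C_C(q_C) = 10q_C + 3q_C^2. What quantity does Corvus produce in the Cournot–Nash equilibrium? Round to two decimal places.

Solace's profit: π_S = (263 - 1.5Q)q_S - (48q_S + 3q_S²). Setting ∂π_S/∂q_S = 0: 215 - 9q_S - (3/2)(q_C) = 0.
Corvus's profit: π_C = (263 - 1.5Q)q_C - (10q_C + 3q_C²). Setting ∂π_C/∂q_C = 0: 253 - 9q_C - (3/2)(q_S) = 0.
Rearranging gives the reaction functions q_S = (215 - (3/2)q_C)/9 and q_C = (253 - (3/2)q_S)/9.
Substituting one into the other gives q_S = 19.7524 and q_C = 24.8190.

24.82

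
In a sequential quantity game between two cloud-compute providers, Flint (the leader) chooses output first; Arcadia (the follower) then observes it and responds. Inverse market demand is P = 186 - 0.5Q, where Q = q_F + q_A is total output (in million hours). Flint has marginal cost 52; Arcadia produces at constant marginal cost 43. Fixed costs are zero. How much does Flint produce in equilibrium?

125

The follower Arcadia best-responds to any q_F: π_A = (186 - 0.5Q)q_A - 43q_A.
Follower FOC: 143 - (1/2)q_F - q_A = 0, so q_A(q_F) = (143 - (1/2)q_F).
The leader anticipates this reaction. Substituting into P = 186 - 0.5Q gives P = 229/2 - (1/4)q_F, so π_F = (229/2 - (1/4)q_F)q_F - 52q_F.
Leader FOC: 125/2 - (1/2)q_F = 0, so q_F = 125.
Then q_A = (143 - (1/2)·125) = 161/2.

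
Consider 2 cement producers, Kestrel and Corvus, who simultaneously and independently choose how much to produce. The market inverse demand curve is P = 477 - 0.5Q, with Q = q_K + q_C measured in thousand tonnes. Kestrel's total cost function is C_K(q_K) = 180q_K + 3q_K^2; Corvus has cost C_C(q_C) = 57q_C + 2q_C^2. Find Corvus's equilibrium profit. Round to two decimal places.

Kestrel's profit: π_K = (477 - 0.5Q)q_K - (180q_K + 3q_K²). Setting ∂π_K/∂q_K = 0: 297 - 7q_K - (1/2)(q_C) = 0.
Corvus's first-order condition: 420 - 5q_C - (1/2)(q_K) = 0.
So q_K = (297 - (1/2)q_C)/7 and q_C = (420 - (1/2)q_K)/5.
Solving the pair: q_K = 36.6906, q_C = 80.3309.
Price P = 477 - (1/2)·117.0216 = 418.4892.
Corvus's profit: 418.4892·80.3309 - 57·80.3309 - 2·80.3309² = 16132.6479.

16132.65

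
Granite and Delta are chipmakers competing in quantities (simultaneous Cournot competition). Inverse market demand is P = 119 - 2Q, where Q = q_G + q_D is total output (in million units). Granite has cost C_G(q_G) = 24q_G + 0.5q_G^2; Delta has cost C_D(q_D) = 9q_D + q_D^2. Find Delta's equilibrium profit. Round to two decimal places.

Granite's profit: π_G = (119 - 2Q)q_G - (24q_G + (1/2)q_G²). Setting ∂π_G/∂q_G = 0: 95 - 5q_G - 2(q_D) = 0.
Delta's profit: π_D = (119 - 2Q)q_D - (9q_D + q_D²). Setting ∂π_D/∂q_D = 0: 110 - 6q_D - 2(q_G) = 0.
Rearranging gives the reaction functions q_G = (95 - 2q_D)/5 and q_D = (110 - 2q_G)/6.
Substituting one into the other gives q_G = 175/13 and q_D = 180/13.
Price P = 119 - 2·(355/13) = 837/13.
Delta's profit: (837/13)·(180/13) - 9·(180/13) - (180/13)² = 575.1479.

575.15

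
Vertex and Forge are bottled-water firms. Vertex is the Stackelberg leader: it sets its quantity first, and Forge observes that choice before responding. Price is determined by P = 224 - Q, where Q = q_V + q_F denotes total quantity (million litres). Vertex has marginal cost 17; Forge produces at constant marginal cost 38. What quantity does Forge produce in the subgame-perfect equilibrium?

36

The follower Forge best-responds to any q_V: π_F = (224 - Q)q_F - 38q_F.
Follower FOC: 186 - q_V - 2q_F = 0, so q_F(q_V) = (186 - q_V)/2.
Vertex substitutes q_F(q_V) into its own profit: π_V = q_V(224 - q_V - (186 - q_V)/2) - 17q_V = (131 - (1/2)q_V)q_V - 17q_V.
Leader FOC: 114 - q_V = 0, so q_V = 114.
Then q_F = (186 - 114)/2 = 36.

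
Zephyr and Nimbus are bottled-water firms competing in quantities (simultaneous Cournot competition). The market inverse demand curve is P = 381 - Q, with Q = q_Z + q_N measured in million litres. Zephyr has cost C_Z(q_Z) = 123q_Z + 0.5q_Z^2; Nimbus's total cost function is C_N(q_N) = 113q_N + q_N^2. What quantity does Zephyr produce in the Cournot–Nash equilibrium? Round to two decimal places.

Zephyr's profit: π_Z = (381 - Q)q_Z - (123q_Z + (1/2)q_Z²). Setting ∂π_Z/∂q_Z = 0: 258 - 3q_Z - (q_N) = 0.
Nimbus's first-order condition: 268 - 4q_N - (q_Z) = 0.
Best responses: q_Z = (258 - q_N)/3, q_N = (268 - q_Z)/4.
Substituting one into the other gives q_Z = 764/11 and q_N = 546/11.

69.45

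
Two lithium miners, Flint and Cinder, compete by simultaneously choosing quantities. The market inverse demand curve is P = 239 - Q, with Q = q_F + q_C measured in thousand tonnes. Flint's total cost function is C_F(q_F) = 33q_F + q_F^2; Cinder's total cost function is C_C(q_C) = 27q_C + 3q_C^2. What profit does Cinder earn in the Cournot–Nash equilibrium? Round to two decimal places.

Flint's profit: π_F = (239 - Q)q_F - (33q_F + q_F²). Setting ∂π_F/∂q_F = 0: 206 - 4q_F - (q_C) = 0.
Cinder's profit: π_C = (239 - Q)q_C - (27q_C + 3q_C²). Setting ∂π_C/∂q_C = 0: 212 - 8q_C - (q_F) = 0.
So q_F = (206 - q_C)/4 and q_C = (212 - q_F)/8.
Solving the pair: q_F = 1436/31, q_C = 642/31.
Price P = 239 - 67.0323 = 171.9677.
Cinder's profit: 171.9677·(642/31) - 27·(642/31) - 3(642/31)² = 1715.5630.

1715.56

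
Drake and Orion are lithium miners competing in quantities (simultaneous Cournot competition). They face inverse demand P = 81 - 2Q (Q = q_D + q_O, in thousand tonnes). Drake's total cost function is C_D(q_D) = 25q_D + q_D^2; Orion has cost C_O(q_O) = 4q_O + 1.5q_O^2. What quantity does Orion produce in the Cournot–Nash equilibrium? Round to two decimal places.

9.21

Drake's profit: π_D = (81 - 2Q)q_D - (25q_D + q_D²). Setting ∂π_D/∂q_D = 0: 56 - 6q_D - 2(q_O) = 0.
Orion's first-order condition: 77 - 7q_O - 2(q_D) = 0.
Best responses: q_D = (56 - 2q_O)/6, q_O = (77 - 2q_D)/7.
Solving the pair: q_D = 119/19, q_O = 175/19.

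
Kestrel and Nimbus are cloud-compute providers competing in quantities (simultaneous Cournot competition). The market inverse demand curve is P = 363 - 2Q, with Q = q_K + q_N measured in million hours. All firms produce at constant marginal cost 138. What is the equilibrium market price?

213

A representative firm's profit is π_i = q_i(363 - 2Q) - 138q_i.
First-order condition (treating rivals' output as given): 225 - 4q_i - 2q_j = 0.
With identical firms every q_j equals q_i, so q_j = q_i and 225 = 6q_i, giving q_i = 75/2.
Total output Q = 75, so price P = 363 - 2·75 = 213.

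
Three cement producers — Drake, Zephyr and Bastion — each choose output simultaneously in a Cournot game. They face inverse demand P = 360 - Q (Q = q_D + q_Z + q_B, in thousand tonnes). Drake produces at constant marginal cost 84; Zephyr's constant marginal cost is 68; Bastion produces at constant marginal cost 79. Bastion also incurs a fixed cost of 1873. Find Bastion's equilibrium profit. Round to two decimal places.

Drake's profit: π_D = (360 - Q)q_D - (84q_D). Setting ∂π_D/∂q_D = 0: 276 - 2q_D - (q_Z + q_B) = 0.
Zephyr's profit: π_Z = (360 - Q)q_Z - (68q_Z). Setting ∂π_Z/∂q_Z = 0: 292 - 2q_Z - (q_D + q_B) = 0.
Bastion's first-order condition: 281 - 2q_B - (q_D + q_Z) = 0.
Adding the 3 conditions: 849 − 2Q − 2Q = 0, i.e. Q = 849/4.
Back-substituting: q_D = (276 − 849/4) = 255/4, q_Z = (292 − 849/4) = 319/4, q_B = (281 − 849/4) = 275/4.
Price P = 360 - 849/4 = 591/4.
Bastion's profit: (591/4 - 79)·(275/4) - 1873 = 2853.5625.

2853.56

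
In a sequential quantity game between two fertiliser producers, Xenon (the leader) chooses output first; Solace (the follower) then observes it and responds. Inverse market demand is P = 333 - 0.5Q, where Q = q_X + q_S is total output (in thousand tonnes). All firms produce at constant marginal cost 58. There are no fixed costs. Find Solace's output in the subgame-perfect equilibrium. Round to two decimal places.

137.50

Solve by backward induction. Given q_X, the follower Solace maximises π_S = (333 - (1/2)q_X - (1/2)q_S)q_S - 58q_S.
Follower FOC: 275 - (1/2)q_X - q_S = 0, so q_S(q_X) = (275 - (1/2)q_X).
Xenon substitutes q_S(q_X) into its own profit: π_X = q_X(333 - (1/2)q_X - (275 - (1/2)q_X)/2) - 58q_X = (391/2 - (1/4)q_X)q_X - 58q_X.
Maximising: ∂π_X/∂q_X = 275/2 - (1/2)q_X = 0, giving q_X = 275.
Then q_S = (275 - (1/2)·275) = 275/2.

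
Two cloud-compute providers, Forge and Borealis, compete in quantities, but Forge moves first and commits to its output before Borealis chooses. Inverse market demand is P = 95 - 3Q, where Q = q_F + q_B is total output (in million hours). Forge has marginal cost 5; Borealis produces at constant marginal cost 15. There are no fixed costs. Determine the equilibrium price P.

30

The follower Borealis best-responds to any q_F: π_B = (95 - 3Q)q_B - 15q_B.
Follower FOC: 80 - 3q_F - 6q_B = 0, so q_B(q_F) = (80 - 3q_F)/6.
Forge substitutes q_B(q_F) into its own profit: π_F = q_F(95 - 3q_F - (80 - 3q_F)/2) - 5q_F = (55 - (3/2)q_F)q_F - 5q_F.
The leader's first-order condition 50 - 3q_F = 0 yields q_F = 50/3.
Then q_B = (80 - 3·(50/3))/6 = 5.
Total output Q = 65/3, so price P = 95 - 3·(65/3) = 30.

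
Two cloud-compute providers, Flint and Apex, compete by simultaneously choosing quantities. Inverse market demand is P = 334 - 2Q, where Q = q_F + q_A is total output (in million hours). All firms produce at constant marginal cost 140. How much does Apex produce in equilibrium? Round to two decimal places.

Each firm earns π_i = (334 - 2Q)q_i - 140q_i.
Setting ∂π_i/∂q_i = 0 with rivals' quantities fixed: 194 - 4q_i - 2q_j = 0.
With identical firms every q_j equals q_i, so q_j = q_i and 194 = 6q_i, giving q_i = 97/3.

32.33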